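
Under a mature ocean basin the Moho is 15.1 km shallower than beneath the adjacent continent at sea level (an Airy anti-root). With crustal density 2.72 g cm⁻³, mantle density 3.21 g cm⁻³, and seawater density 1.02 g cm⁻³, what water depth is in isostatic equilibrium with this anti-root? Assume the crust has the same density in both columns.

Replacing a thickness d of crust by seawater at the top must be balanced by replacing crust with mantle at the base: d (ρ_c − ρ_w) = a (ρ_m − ρ_c).
d = a (ρ_m − ρ_c)/(ρ_c − ρ_w) = 15.1 km × 0.49/1.7 = 4.35 km.

4.35 km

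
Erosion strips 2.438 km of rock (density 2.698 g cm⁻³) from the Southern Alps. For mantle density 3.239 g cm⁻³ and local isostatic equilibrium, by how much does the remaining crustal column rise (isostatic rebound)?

2.03 km

Unloading: uplift u = e ρ_c/ρ_m = 2.438 km × 2.698/3.239 = 2.03 km.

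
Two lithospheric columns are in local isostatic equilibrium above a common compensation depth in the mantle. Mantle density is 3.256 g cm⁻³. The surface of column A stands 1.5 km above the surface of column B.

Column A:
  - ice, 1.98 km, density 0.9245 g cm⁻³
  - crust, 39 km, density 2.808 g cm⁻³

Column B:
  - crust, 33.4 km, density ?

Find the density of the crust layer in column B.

2.74 g cm⁻³

Take the compensation level at the base of the deeper column (depth z_c below the surface of column A) and equate Σ ρ_i t_i down to z_c; mantle fills any gap and the z_c terms cancel.
Column A: 1.98×0.9245 + 39×2.808 + (z_c − 40.98)×3.256
Column B: 1.5×0 + 33.4×ρ + (z_c − 1.5 − 33.4)×3.256
The z_c×3.256 term appears on both sides and cancels. Collect the known terms of each column as K = Σ(ρt)_known − 3.256 × (depth of known layers): K_A = 111.34251 − 3.256×40.98 = −22.08837; K_B = 0 − 3.256×(1.5 + 33.4) = −113.6344.
Balance: K_A = K_B + 33.4×ρ, so ρ = (K_A − K_B)/33.4 = 91.546/33.4 = 2.74 g cm⁻³.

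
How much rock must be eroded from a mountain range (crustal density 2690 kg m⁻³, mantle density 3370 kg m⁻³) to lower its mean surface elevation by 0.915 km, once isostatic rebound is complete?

Net drop Δ = e − u = e − e ρ_c/ρ_m = e (ρ_m − ρ_c)/ρ_m.
e = Δ ρ_m/(ρ_m − ρ_c) = 0.915 km × 3370/680 = 4.53 km.

4.53 km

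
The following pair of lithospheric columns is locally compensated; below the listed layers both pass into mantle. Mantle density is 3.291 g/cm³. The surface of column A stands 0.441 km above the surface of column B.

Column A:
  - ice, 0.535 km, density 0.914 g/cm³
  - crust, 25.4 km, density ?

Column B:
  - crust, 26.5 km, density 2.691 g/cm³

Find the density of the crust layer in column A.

Take the compensation level at the base of the deeper column (depth z_c below the surface of column A) and equate Σ ρ_i t_i down to z_c; mantle fills any gap and the z_c terms cancel.
Column A: 0.535×0.914 + 25.4×ρ + (z_c − 25.935)×3.291
Column B: 0.441×0 + 26.5×2.691 + (z_c − 0.441 − 26.5)×3.291
The z_c×3.291 term appears on both sides and cancels. Collect the known terms of each column as K = Σ(ρt)_known − 3.291 × (depth of known layers): K_A = 0.48899 − 3.291×25.935 = −84.863095; K_B = 71.3115 − 3.291×(0.441 + 26.5) = −17.351331.
Balance: K_A + 25.4×ρ = K_B, so ρ = (K_B − K_A)/25.4 = 67.5118/25.4 = 2.66 g/cm³.

2.66 g/cm³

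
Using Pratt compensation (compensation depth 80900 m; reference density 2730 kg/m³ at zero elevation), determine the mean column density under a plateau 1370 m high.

Pratt balance: ρ_ref D = ρ (D + h).
ρ = ρ_ref D/(D + h) = 2730 × 80900 m/(80900 m + 1370 m) = 2680 kg/m³.

2680 kg/m³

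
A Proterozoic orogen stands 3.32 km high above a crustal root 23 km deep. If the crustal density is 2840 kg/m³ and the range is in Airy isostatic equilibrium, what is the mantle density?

3250 kg/m³

Airy balance: ρ_c h = (ρ_m − ρ_c) r → ρ_m = ρ_c (1 + h/r).
ρ_m = 2840 × (1 + 3.32 km/23 km) = 3250 kg/m³.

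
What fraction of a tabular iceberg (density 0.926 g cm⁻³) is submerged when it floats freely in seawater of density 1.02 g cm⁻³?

Submerged fraction = ρ_obj/ρ_fluid = 0.926/1.02 = 90.8%.

90.8%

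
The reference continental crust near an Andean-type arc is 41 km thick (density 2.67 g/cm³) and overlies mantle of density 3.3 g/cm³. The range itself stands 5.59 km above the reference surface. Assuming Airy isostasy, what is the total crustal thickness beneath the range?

70.3 km

Root depth r = h ρ_c / (ρ_m − ρ_c) = 5.59 km × 2.67 / 0.63 = 23.69 km.
Total thickness = T + h + r = 41 km + 5.59 km + 23.69 km = 70.3 km.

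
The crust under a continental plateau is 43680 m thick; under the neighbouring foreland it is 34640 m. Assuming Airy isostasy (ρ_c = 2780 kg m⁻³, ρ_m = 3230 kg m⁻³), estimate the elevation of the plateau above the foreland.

Excess crust Δ = 43680 m − 34640 m = 9040 m, split between elevation h and root r with h + r = Δ.
Airy balance ρ_c h = (ρ_m − ρ_c) r gives r = h ρ_c/(ρ_m − ρ_c), so h (1 + ρ_c/(ρ_m − ρ_c)) = Δ, i.e. h = Δ (ρ_m − ρ_c)/ρ_m.
h = 9040 m × 450/3230 = 1260 m.

1260 m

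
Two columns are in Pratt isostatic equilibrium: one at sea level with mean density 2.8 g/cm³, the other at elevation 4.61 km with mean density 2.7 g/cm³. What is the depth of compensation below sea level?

124 km

ρ_ref D = ρ (D + h) → D (ρ_ref − ρ) = ρ h.
D = ρ h/(ρ_ref − ρ) = 2.7 × 4.61 km/(2.8 − 2.7) = 124 km.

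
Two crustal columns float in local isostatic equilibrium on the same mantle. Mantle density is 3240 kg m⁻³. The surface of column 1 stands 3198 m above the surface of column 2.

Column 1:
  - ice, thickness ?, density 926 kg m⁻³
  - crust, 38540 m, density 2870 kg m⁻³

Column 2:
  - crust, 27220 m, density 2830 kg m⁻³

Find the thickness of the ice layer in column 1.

Take the compensation level at the base of the deeper column (depth z_c below the surface of column 1) and equate Σ ρ_i t_i down to z_c; mantle fills any gap and the z_c terms cancel.
Column 1: x×926 + 38540×2870 + (z_c − 38540 − x)×3240
Column 2: 3198×0 + 27220×2830 + (z_c − 3198 − 27220)×3240
The z_c×3240 term appears on both sides and cancels. Collect the known terms of each column as K = Σ(ρt)_known − 3240 × (depth of known layers): K_1 = 110609800 − 3240×38540 = −14259800; K_2 = 77032600 − 3240×(3198 + 27220) = −21521720.
Balance: K_1 − x×(3240 − 926) = K_2, so x = (K_1 − K_2)/(3240 − 926) = 7261920/2314 = 3140 m.

3140 m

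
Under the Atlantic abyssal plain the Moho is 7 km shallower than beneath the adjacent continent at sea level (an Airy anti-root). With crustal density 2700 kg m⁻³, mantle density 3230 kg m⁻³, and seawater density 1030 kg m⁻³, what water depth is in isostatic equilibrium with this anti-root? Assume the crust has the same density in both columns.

2.22 km

Replacing a thickness d of crust by seawater at the top must be balanced by replacing crust with mantle at the base: d (ρ_c − ρ_w) = a (ρ_m − ρ_c).
d = a (ρ_m − ρ_c)/(ρ_c − ρ_w) = 7 km × 530/1670 = 2.22 km.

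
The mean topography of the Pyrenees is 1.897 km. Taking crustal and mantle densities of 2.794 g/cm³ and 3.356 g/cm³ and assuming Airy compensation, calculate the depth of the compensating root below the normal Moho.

9.43 km

By Archimedes' principle applied to the lithosphere: the weight of the topography is balanced by the buoyancy of the root, ρ_c h = (ρ_m − ρ_c) r.
r = h · ρ_c / (ρ_m − ρ_c) = 1.897 km × 2.794 / (3.356 − 2.794) = 9.43 km.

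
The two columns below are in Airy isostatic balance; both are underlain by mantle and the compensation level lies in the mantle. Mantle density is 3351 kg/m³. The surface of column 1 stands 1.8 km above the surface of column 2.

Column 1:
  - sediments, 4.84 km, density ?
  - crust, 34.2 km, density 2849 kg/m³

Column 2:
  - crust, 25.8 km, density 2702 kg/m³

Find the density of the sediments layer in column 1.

2190 kg/m³

Take the compensation level at the base of the deeper column (depth z_c below the surface of column 1) and equate Σ ρ_i t_i down to z_c; mantle fills any gap and the z_c terms cancel.
Column 1: 4.84×ρ + 34.2×2849 + (z_c − 39.04)×3351
Column 2: 1.8×0 + 25.8×2702 + (z_c − 1.8 − 25.8)×3351
The z_c×3351 term appears on both sides and cancels. Collect the known terms of each column as K = Σ(ρt)_known − 3351 × (depth of known layers): K_1 = 97435.8 − 3351×39.04 = −33387.24; K_2 = 69711.6 − 3351×(1.8 + 25.8) = −22776.
Balance: K_1 + 4.84×ρ = K_2, so ρ = (K_2 − K_1)/4.84 = 10611.2/4.84 = 2190 kg/m³.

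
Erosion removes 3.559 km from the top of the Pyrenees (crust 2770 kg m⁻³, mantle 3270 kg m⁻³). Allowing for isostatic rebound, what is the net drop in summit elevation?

0.544 km

Rebound u = e ρ_c/ρ_m = 3.559 km × 2770/3270 = 3.015 km.
Net surface drop = e − u = 3.559 km − 3.015 km = e (ρ_m − ρ_c)/ρ_m = 0.544 km.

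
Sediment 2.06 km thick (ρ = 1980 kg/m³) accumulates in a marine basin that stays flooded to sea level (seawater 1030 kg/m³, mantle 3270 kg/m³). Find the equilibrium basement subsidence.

Submarine loading: the sediment displaces seawater, and the subsidence is in turn flooded, so s (ρ_m − ρ_w) = t (ρ_sed − ρ_w).
s = 2.06 km × (1980 − 1030) / (3270 − 1030) = 0.874 km.

0.874 km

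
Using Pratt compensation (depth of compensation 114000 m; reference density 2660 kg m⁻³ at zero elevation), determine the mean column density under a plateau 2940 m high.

2590 kg m⁻³

Pratt balance: ρ_ref D = ρ (D + h).
ρ = ρ_ref D/(D + h) = 2660 × 114000 m/(114000 m + 2940 m) = 2590 kg m⁻³.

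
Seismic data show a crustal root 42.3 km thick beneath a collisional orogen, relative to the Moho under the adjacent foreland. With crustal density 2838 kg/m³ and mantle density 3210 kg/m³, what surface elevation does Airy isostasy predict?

For local isostatic compensation: ρ_c h = (ρ_m − ρ_c) r.
h = r (ρ_m − ρ_c) / ρ_c = 42.3 km × (3210 − 2838) / 2838 = 5.54 km.

5.54 km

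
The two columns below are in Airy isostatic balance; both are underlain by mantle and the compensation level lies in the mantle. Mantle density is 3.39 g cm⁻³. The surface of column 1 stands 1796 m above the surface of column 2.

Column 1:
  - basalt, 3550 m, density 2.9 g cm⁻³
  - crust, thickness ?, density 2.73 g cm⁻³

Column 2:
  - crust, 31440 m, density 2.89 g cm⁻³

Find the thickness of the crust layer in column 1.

Take the compensation level at the base of the deeper column (depth z_c below the surface of column 1) and equate Σ ρ_i t_i down to z_c; mantle fills any gap and the z_c terms cancel.
Column 1: 3550×2.9 + x×2.73 + (z_c − 3550 − x)×3.39
Column 2: 1796×0 + 31440×2.89 + (z_c − 1796 − 31440)×3.39
The z_c×3.39 term appears on both sides and cancels. Collect the known terms of each column as K = Σ(ρt)_known − 3.39 × (depth of known layers): K_1 = 10295 − 3.39×3550 = −1739.5; K_2 = 90861.6 − 3.39×(1796 + 31440) = −21808.44.
Balance: K_1 − x×(3.39 − 2.73) = K_2, so x = (K_1 − K_2)/(3.39 − 2.73) = 20068.9/0.66 = 30400 m.

30400 m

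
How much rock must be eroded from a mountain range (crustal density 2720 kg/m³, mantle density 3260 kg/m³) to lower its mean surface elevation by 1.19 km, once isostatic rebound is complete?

Net drop Δ = e − u = e − e ρ_c/ρ_m = e (ρ_m − ρ_c)/ρ_m.
e = Δ ρ_m/(ρ_m − ρ_c) = 1.19 km × 3260/540 = 7.18 km.

7.18 km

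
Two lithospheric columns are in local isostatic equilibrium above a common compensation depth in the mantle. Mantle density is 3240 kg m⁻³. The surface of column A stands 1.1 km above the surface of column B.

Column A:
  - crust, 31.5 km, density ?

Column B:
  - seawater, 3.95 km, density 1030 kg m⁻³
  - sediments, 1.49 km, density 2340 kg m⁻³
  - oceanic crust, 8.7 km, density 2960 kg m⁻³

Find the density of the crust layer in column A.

2730 kg m⁻³

Take the compensation level at the base of the deeper column (depth z_c below the surface of column A) and equate Σ ρ_i t_i down to z_c; mantle fills any gap and the z_c terms cancel.
Column A: 31.5×ρ + (z_c − 31.5)×3240
Column B: 1.1×0 + 3.95×1030 + 1.49×2340 + 8.7×2960 + (z_c − 1.1 − 14.14)×3240
The z_c×3240 term appears on both sides and cancels. Collect the known terms of each column as K = Σ(ρt)_known − 3240 × (depth of known layers): K_A = 0 − 3240×31.5 = −102060; K_B = 33307.1 − 3240×(1.1 + 14.14) = −16070.5.
Balance: K_A + 31.5×ρ = K_B, so ρ = (K_B − K_A)/31.5 = 85989.5/31.5 = 2730 kg m⁻³.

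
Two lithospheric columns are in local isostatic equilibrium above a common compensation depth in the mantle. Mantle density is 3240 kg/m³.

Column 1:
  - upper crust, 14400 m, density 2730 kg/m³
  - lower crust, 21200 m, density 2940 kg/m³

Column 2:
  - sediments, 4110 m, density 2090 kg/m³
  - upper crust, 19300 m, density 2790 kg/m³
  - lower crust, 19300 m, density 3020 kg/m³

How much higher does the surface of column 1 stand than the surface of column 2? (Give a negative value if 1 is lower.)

For any compensation level in the mantle, the mantle terms cancel and isostasy reduces to e = (Σt_1 − Σt_2) − (Σ(ρt)_1 − Σ(ρt)_2) / ρ_m.
Σt_1 = 35600 m; Σt_2 = 42710 m; Σ(ρt)_1 = 101640000; Σ(ρt)_2 = 120722900 (in m·kg/m³).
e = (35600 − 42710) − (101640000 − 120722900) / 3240 = −1220 m.

−1220 m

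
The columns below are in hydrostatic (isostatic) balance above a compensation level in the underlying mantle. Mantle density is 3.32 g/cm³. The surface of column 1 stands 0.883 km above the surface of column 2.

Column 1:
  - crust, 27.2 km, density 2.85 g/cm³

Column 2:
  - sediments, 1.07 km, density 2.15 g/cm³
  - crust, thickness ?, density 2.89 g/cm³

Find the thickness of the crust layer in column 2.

Take the compensation level at the base of the deeper column (depth z_c below the surface of column 1) and equate Σ ρ_i t_i down to z_c; mantle fills any gap and the z_c terms cancel.
Column 1: 27.2×2.85 + (z_c − 27.2)×3.32
Column 2: 0.883×0 + 1.07×2.15 + x×2.89 + (z_c − 0.883 − 1.07 − x)×3.32
The z_c×3.32 term appears on both sides and cancels. Collect the known terms of each column as K = Σ(ρt)_known − 3.32 × (depth of known layers): K_1 = 77.52 − 3.32×27.2 = −12.784; K_2 = 2.3005 − 3.32×(0.883 + 1.07) = −4.18346.
Balance: K_1 = K_2 − x×(3.32 − 2.89), so x = (K_2 − K_1)/(3.32 − 2.89) = 8.60054/0.43 = 20 km.

20 km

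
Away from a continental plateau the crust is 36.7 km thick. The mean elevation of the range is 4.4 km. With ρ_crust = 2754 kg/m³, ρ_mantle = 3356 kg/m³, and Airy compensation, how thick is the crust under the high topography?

Root depth r = h ρ_c / (ρ_m − ρ_c) = 4.4 km × 2754 / 602 = 20.13 km.
Total thickness = T + h + r = 36.7 km + 4.4 km + 20.13 km = 61.2 km.

61.2 km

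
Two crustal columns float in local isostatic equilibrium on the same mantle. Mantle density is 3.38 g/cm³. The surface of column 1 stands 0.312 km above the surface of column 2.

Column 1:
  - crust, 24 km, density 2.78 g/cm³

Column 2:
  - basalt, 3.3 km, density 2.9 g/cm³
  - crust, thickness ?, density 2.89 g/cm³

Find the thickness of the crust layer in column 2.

Take the compensation level at the base of the deeper column (depth z_c below the surface of column 1) and equate Σ ρ_i t_i down to z_c; mantle fills any gap and the z_c terms cancel.
Column 1: 24×2.78 + (z_c − 24)×3.38
Column 2: 0.312×0 + 3.3×2.9 + x×2.89 + (z_c − 0.312 − 3.3 − x)×3.38
The z_c×3.38 term appears on both sides and cancels. Collect the known terms of each column as K = Σ(ρt)_known − 3.38 × (depth of known layers): K_1 = 66.72 − 3.38×24 = −14.4; K_2 = 9.57 − 3.38×(0.312 + 3.3) = −2.63856.
Balance: K_1 = K_2 − x×(3.38 − 2.89), so x = (K_2 − K_1)/(3.38 − 2.89) = 11.7614/0.49 = 24 km.

24 km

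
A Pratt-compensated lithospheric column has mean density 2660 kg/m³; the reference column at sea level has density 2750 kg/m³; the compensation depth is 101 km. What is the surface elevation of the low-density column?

ρ_ref D = ρ (D + h) → h = D (ρ_ref − ρ)/ρ.
h = 101 km × (2750 − 2660)/2660 = 3.42 km.

3.42 km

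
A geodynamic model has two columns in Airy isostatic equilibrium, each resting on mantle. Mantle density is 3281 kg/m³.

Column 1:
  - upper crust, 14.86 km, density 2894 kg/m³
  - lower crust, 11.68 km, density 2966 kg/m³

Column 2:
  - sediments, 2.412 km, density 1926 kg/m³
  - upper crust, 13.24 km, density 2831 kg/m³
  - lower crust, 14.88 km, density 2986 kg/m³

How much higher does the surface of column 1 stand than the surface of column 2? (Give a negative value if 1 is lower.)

For any compensation level in the mantle, the mantle terms cancel and isostasy reduces to e = (Σt_1 − Σt_2) − (Σ(ρt)_1 − Σ(ρt)_2) / ρ_m.
Σt_1 = 26.54 km; Σt_2 = 30.532 km; Σ(ρt)_1 = 77647.72; Σ(ρt)_2 = 86559.632 (in km·kg/m³).
e = (26.54 − 30.532) − (77647.72 − 86559.632) / 3281 = −1.28 km.

−1.28 km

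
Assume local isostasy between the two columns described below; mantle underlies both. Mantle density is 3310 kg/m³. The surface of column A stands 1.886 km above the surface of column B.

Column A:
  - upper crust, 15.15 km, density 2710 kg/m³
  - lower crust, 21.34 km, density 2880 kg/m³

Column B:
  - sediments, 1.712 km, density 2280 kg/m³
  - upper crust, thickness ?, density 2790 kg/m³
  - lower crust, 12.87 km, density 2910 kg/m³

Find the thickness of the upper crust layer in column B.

Take the compensation level at the base of the deeper column (depth z_c below the surface of column A) and equate Σ ρ_i t_i down to z_c; mantle fills any gap and the z_c terms cancel.
Column A: 15.15×2710 + 21.34×2880 + (z_c − 36.49)×3310
Column B: 1.886×0 + 1.712×2280 + x×2790 + 12.87×2910 + (z_c − 1.886 − 14.582 − x)×3310
The z_c×3310 term appears on both sides and cancels. Collect the known terms of each column as K = Σ(ρt)_known − 3310 × (depth of known layers): K_A = 102515.7 − 3310×36.49 = −18266.2; K_B = 41355.06 − 3310×(1.886 + 14.582) = −13154.02.
Balance: K_A = K_B − x×(3310 − 2790), so x = (K_B − K_A)/(3310 − 2790) = 5112.18/520 = 9.83 km.

9.83 km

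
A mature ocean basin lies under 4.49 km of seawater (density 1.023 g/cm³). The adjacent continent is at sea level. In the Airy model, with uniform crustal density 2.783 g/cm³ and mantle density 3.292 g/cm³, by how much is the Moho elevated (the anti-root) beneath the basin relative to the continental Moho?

15.5 km

Equating mass per unit area of the two columns: replacing crust with seawater at the top is compensated by replacing crust with mantle at the base: d (ρ_c − ρ_w) = a (ρ_m − ρ_c).
a = d (ρ_c − ρ_w)/(ρ_m − ρ_c) = 4.49 km × 1.76/0.509 = 15.5 km.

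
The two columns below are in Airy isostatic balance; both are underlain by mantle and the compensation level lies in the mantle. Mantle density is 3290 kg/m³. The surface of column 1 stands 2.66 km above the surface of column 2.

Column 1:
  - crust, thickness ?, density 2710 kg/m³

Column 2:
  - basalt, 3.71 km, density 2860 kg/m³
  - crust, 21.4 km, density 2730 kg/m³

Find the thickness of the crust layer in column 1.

Take the compensation level at the base of the deeper column (depth z_c below the surface of column 1) and equate Σ ρ_i t_i down to z_c; mantle fills any gap and the z_c terms cancel.
Column 1: x×2710 + (z_c − 0 − x)×3290
Column 2: 2.66×0 + 3.71×2860 + 21.4×2730 + (z_c − 2.66 − 25.11)×3290
The z_c×3290 term appears on both sides and cancels. Collect the known terms of each column as K = Σ(ρt)_known − 3290 × (depth of known layers): K_1 = 0 − 3290×0 = 0; K_2 = 69032.6 − 3290×(2.66 + 25.11) = −22330.7.
Balance: K_1 − x×(3290 − 2710) = K_2, so x = (K_1 − K_2)/(3290 − 2710) = 22330.7/580 = 38.5 km.

38.5 km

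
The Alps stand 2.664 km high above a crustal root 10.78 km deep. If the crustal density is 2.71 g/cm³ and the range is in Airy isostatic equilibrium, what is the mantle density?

3.38 g/cm³

Airy balance: ρ_c h = (ρ_m − ρ_c) r → ρ_m = ρ_c (1 + h/r).
ρ_m = 2.71 × (1 + 2.664 km/10.78 km) = 3.38 g/cm³.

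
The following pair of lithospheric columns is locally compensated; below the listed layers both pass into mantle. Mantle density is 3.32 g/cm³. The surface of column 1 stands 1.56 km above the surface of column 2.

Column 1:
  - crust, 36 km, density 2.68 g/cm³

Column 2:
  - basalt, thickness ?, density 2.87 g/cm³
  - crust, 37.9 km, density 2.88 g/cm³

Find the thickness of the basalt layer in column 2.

Take the compensation level at the base of the deeper column (depth z_c below the surface of column 1) and equate Σ ρ_i t_i down to z_c; mantle fills any gap and the z_c terms cancel.
Column 1: 36×2.68 + (z_c − 36)×3.32
Column 2: 1.56×0 + x×2.87 + 37.9×2.88 + (z_c − 1.56 − 37.9 − x)×3.32
The z_c×3.32 term appears on both sides and cancels. Collect the known terms of each column as K = Σ(ρt)_known − 3.32 × (depth of known layers): K_1 = 96.48 − 3.32×36 = −23.04; K_2 = 109.152 − 3.32×(1.56 + 37.9) = −21.8552.
Balance: K_1 = K_2 − x×(3.32 − 2.87), so x = (K_2 − K_1)/(3.32 − 2.87) = 1.1848/0.45 = 2.63 km.

2.63 km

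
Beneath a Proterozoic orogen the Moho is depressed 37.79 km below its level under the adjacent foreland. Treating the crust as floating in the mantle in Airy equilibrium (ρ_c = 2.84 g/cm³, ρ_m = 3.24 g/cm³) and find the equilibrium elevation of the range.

5.32 km

Balancing pressure at the compensation depth: ρ_c h = (ρ_m − ρ_c) r.
h = r (ρ_m − ρ_c) / ρ_c = 37.79 km × (3.24 − 2.84) / 2.84 = 5.32 km.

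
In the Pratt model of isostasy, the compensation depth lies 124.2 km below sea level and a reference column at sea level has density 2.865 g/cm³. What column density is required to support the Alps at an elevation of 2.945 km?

2.8 g/cm³

Pratt balance: ρ_ref D = ρ (D + h).
ρ = ρ_ref D/(D + h) = 2.865 × 124.2 km/(124.2 km + 2.945 km) = 2.8 g/cm³.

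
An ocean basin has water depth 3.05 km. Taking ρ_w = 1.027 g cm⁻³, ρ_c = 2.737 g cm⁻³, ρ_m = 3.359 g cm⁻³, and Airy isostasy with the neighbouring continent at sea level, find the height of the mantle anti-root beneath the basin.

Balancing pressure at the compensation depth: replacing crust with seawater at the top is compensated by replacing crust with mantle at the base: d (ρ_c − ρ_w) = a (ρ_m − ρ_c).
a = d (ρ_c − ρ_w)/(ρ_m − ρ_c) = 3.05 km × 1.71/0.622 = 8.39 km.

8.39 km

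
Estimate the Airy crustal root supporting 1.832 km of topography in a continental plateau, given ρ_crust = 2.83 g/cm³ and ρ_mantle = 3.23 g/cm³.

13 km

Equating mass per unit area of the two columns: the weight of the topography is balanced by the buoyancy of the root, ρ_c h = (ρ_m − ρ_c) r.
r = h · ρ_c / (ρ_m − ρ_c) = 1.832 km × 2.83 / (3.23 − 2.83) = 13 km.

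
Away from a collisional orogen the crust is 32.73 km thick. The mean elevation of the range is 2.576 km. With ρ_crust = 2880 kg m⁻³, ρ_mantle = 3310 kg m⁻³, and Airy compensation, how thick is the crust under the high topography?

Root depth r = h ρ_c / (ρ_m − ρ_c) = 2.576 km × 2880 / 430 = 17.25 km.
Total thickness = T + h + r = 32.73 km + 2.576 km + 17.25 km = 52.6 km.

52.6 km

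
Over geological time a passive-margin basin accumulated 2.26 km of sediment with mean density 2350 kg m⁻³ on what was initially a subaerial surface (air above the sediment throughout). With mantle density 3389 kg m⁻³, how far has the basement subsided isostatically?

1.57 km

Subaerial load: s = t ρ_sed / ρ_m = 2.26 km × 2350/3389 = 1.57 km.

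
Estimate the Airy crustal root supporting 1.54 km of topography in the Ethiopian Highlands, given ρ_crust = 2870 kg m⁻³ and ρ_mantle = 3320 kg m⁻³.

For local isostatic compensation: the weight of the topography is balanced by the buoyancy of the root, ρ_c h = (ρ_m − ρ_c) r.
r = h · ρ_c / (ρ_m − ρ_c) = 1.54 km × 2870 / (3320 − 2870) = 9.82 km.

9.82 km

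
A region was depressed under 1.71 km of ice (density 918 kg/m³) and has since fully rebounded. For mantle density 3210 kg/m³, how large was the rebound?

Removing the load lets mantle flow back in; uplift u satisfies ρ_ice t = ρ_m u.
u = t ρ_ice/ρ_m = 1.71 km × 918/3210 = 0.489 km.

0.489 km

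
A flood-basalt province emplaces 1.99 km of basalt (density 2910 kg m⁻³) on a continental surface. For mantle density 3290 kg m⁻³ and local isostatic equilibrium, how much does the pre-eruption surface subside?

1.76 km

Subaerial loading: s = t ρ_load / ρ_m.
s = 1.99 km × 2910/3290 = 1.76 km.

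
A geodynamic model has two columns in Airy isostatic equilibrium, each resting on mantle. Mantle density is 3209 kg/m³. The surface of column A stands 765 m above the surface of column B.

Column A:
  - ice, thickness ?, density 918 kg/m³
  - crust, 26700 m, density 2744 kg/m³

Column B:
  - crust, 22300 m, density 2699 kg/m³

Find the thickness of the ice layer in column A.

616 m

Take the compensation level at the base of the deeper column (depth z_c below the surface of column A) and equate Σ ρ_i t_i down to z_c; mantle fills any gap and the z_c terms cancel.
Column A: x×918 + 26700×2744 + (z_c − 26700 − x)×3209
Column B: 765×0 + 22300×2699 + (z_c − 765 − 22300)×3209
The z_c×3209 term appears on both sides and cancels. Collect the known terms of each column as K = Σ(ρt)_known − 3209 × (depth of known layers): K_A = 73264800 − 3209×26700 = −12415500; K_B = 60187700 − 3209×(765 + 22300) = −13827885.
Balance: K_A − x×(3209 − 918) = K_B, so x = (K_A − K_B)/(3209 − 918) = 1412380/2291 = 616 m.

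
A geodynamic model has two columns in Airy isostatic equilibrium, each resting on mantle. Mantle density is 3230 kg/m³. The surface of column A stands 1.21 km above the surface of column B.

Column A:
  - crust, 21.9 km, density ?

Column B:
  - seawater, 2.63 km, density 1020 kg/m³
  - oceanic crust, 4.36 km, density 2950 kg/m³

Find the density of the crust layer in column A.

2730 kg/m³

Take the compensation level at the base of the deeper column (depth z_c below the surface of column A) and equate Σ ρ_i t_i down to z_c; mantle fills any gap and the z_c terms cancel.
Column A: 21.9×ρ + (z_c − 21.9)×3230
Column B: 1.21×0 + 2.63×1020 + 4.36×2950 + (z_c − 1.21 − 6.99)×3230
The z_c×3230 term appears on both sides and cancels. Collect the known terms of each column as K = Σ(ρt)_known − 3230 × (depth of known layers): K_A = 0 − 3230×21.9 = −70737; K_B = 15544.6 − 3230×(1.21 + 6.99) = −10941.4.
Balance: K_A + 21.9×ρ = K_B, so ρ = (K_B − K_A)/21.9 = 59795.6/21.9 = 2730 kg/m³.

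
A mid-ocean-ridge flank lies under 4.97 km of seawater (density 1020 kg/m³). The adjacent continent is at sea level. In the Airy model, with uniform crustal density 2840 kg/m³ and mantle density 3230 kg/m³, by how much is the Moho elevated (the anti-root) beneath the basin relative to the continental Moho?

By Archimedes' principle applied to the lithosphere: replacing crust with seawater at the top is compensated by replacing crust with mantle at the base: d (ρ_c − ρ_w) = a (ρ_m − ρ_c).
a = d (ρ_c − ρ_w)/(ρ_m − ρ_c) = 4.97 km × 1820/390 = 23.2 km.

23.2 km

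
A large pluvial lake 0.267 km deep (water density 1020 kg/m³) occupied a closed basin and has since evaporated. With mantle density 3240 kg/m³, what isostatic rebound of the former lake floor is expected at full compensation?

0.0841 km

u = d ρ_w/ρ_m = 0.267 km × 1020/3240 = 0.0841 km.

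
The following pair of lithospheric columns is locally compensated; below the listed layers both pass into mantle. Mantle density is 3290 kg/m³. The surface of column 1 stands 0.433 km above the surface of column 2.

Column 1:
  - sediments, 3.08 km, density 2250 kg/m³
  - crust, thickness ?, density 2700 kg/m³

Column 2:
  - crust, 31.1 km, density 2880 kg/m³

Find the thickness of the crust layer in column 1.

18.6 km

Take the compensation level at the base of the deeper column (depth z_c below the surface of column 1) and equate Σ ρ_i t_i down to z_c; mantle fills any gap and the z_c terms cancel.
Column 1: 3.08×2250 + x×2700 + (z_c − 3.08 − x)×3290
Column 2: 0.433×0 + 31.1×2880 + (z_c − 0.433 − 31.1)×3290
The z_c×3290 term appears on both sides and cancels. Collect the known terms of each column as K = Σ(ρt)_known − 3290 × (depth of known layers): K_1 = 6930 − 3290×3.08 = −3203.2; K_2 = 89568 − 3290×(0.433 + 31.1) = −14175.57.
Balance: K_1 − x×(3290 − 2700) = K_2, so x = (K_1 − K_2)/(3290 − 2700) = 10972.4/590 = 18.6 km.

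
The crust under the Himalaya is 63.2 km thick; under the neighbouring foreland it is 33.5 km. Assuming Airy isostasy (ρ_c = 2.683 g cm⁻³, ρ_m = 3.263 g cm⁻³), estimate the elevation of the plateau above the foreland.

5.28 km

Excess crust Δ = 63.2 km − 33.5 km = 29.7 km, split between elevation h and root r with h + r = Δ.
Airy balance ρ_c h = (ρ_m − ρ_c) r gives r = h ρ_c/(ρ_m − ρ_c), so h (1 + ρ_c/(ρ_m − ρ_c)) = Δ, i.e. h = Δ (ρ_m − ρ_c)/ρ_m.
h = 29.7 km × 0.58/3.263 = 5.28 km.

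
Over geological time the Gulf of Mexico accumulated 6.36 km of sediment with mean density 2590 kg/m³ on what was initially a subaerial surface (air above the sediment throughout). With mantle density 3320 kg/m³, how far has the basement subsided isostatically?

4.96 km

Subaerial load: s = t ρ_sed / ρ_m = 6.36 km × 2590/3320 = 4.96 km.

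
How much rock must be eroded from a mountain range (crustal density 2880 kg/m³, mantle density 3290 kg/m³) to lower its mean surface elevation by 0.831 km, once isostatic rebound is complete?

6.67 km

Net drop Δ = e − u = e − e ρ_c/ρ_m = e (ρ_m − ρ_c)/ρ_m.
e = Δ ρ_m/(ρ_m − ρ_c) = 0.831 km × 3290/410 = 6.67 km.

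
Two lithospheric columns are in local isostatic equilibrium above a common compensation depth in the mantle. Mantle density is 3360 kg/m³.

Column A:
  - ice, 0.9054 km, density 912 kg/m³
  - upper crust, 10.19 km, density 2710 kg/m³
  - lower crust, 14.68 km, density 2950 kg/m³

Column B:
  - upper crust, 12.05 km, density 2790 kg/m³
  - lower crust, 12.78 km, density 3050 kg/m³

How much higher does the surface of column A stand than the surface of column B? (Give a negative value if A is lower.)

For any compensation level in the mantle, the mantle terms cancel and isostasy reduces to e = (Σt_A − Σt_B) − (Σ(ρt)_A − Σ(ρt)_B) / ρ_m.
Σt_A = 25.7754 km; Σt_B = 24.83 km; Σ(ρt)_A = 71746.6248; Σ(ρt)_B = 72598.5 (in km·kg/m³).
e = (25.7754 − 24.83) − (71746.6248 − 72598.5) / 3360 = 1.2 km.

1.2 km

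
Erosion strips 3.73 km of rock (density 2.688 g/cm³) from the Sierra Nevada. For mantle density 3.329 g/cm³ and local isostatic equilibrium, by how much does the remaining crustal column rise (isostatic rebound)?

3.01 km

Unloading: uplift u = e ρ_c/ρ_m = 3.73 km × 2.688/3.329 = 3.01 km.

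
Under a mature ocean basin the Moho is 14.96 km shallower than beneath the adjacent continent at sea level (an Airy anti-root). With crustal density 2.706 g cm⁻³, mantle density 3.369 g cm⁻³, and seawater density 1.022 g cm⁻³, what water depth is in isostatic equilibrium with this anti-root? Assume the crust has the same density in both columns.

5.89 km

Replacing a thickness d of crust by seawater at the top must be balanced by replacing crust with mantle at the base: d (ρ_c − ρ_w) = a (ρ_m − ρ_c).
d = a (ρ_m − ρ_c)/(ρ_c − ρ_w) = 14.96 km × 0.663/1.684 = 5.89 km.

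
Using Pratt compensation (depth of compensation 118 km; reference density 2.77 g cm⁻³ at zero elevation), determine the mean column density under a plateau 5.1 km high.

Pratt balance: ρ_ref D = ρ (D + h).
ρ = ρ_ref D/(D + h) = 2.77 × 118 km/(118 km + 5.1 km) = 2.66 g cm⁻³.

2.66 g cm⁻³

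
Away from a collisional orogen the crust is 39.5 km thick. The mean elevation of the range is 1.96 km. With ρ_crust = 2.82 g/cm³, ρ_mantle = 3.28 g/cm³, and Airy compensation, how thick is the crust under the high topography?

Root depth r = h ρ_c / (ρ_m − ρ_c) = 1.96 km × 2.82 / 0.46 = 12.02 km.
Total thickness = T + h + r = 39.5 km + 1.96 km + 12.02 km = 53.5 km.

53.5 km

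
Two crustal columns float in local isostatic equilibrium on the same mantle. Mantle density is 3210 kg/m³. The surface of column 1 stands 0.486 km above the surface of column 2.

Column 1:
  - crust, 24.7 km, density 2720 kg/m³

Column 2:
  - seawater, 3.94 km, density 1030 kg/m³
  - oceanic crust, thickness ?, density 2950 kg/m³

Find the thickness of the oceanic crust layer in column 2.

7.51 km

Take the compensation level at the base of the deeper column (depth z_c below the surface of column 1) and equate Σ ρ_i t_i down to z_c; mantle fills any gap and the z_c terms cancel.
Column 1: 24.7×2720 + (z_c − 24.7)×3210
Column 2: 0.486×0 + 3.94×1030 + x×2950 + (z_c − 0.486 − 3.94 − x)×3210
The z_c×3210 term appears on both sides and cancels. Collect the known terms of each column as K = Σ(ρt)_known − 3210 × (depth of known layers): K_1 = 67184 − 3210×24.7 = −12103; K_2 = 4058.2 − 3210×(0.486 + 3.94) = −10149.26.
Balance: K_1 = K_2 − x×(3210 − 2950), so x = (K_2 − K_1)/(3210 − 2950) = 1953.74/260 = 7.51 km.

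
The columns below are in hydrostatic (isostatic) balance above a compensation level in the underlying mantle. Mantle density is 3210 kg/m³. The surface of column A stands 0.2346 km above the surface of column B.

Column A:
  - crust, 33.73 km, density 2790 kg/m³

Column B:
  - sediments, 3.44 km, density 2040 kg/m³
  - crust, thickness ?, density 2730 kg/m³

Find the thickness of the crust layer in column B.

Take the compensation level at the base of the deeper column (depth z_c below the surface of column A) and equate Σ ρ_i t_i down to z_c; mantle fills any gap and the z_c terms cancel.
Column A: 33.73×2790 + (z_c − 33.73)×3210
Column B: 0.2346×0 + 3.44×2040 + x×2730 + (z_c − 0.2346 − 3.44 − x)×3210
The z_c×3210 term appears on both sides and cancels. Collect the known terms of each column as K = Σ(ρt)_known − 3210 × (depth of known layers): K_A = 94106.7 − 3210×33.73 = −14166.6; K_B = 7017.6 − 3210×(0.2346 + 3.44) = −4777.866.
Balance: K_A = K_B − x×(3210 − 2730), so x = (K_B − K_A)/(3210 − 2730) = 9388.73/480 = 19.6 km.

19.6 km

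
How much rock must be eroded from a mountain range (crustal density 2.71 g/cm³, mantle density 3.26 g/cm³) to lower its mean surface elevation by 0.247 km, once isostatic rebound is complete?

1.46 km

Net drop Δ = e − u = e − e ρ_c/ρ_m = e (ρ_m − ρ_c)/ρ_m.
e = Δ ρ_m/(ρ_m − ρ_c) = 0.247 km × 3.26/0.55 = 1.46 km.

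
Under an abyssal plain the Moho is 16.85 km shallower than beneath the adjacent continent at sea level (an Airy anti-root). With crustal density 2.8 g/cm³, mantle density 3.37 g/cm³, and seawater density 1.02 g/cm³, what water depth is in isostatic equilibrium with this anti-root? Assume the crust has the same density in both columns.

5.4 km

Replacing a thickness d of crust by seawater at the top must be balanced by replacing crust with mantle at the base: d (ρ_c − ρ_w) = a (ρ_m − ρ_c).
d = a (ρ_m − ρ_c)/(ρ_c − ρ_w) = 16.85 km × 0.57/1.78 = 5.4 km.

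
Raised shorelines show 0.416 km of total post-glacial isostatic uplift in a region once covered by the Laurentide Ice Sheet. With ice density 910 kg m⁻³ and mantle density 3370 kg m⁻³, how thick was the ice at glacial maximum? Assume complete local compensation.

1.54 km

u = t ρ_ice/ρ_m → t = u ρ_m/ρ_ice = 0.416 km × 3370/910 = 1.54 km.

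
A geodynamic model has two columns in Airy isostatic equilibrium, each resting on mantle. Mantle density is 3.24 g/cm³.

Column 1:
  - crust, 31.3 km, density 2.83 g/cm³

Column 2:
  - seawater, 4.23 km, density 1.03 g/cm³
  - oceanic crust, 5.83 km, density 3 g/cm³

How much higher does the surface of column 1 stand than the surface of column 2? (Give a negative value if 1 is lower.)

0.644 km

For any compensation level in the mantle, the mantle terms cancel and isostasy reduces to e = (Σt_1 − Σt_2) − (Σ(ρt)_1 − Σ(ρt)_2) / ρ_m.
Σt_1 = 31.3 km; Σt_2 = 10.06 km; Σ(ρt)_1 = 88.579; Σ(ρt)_2 = 21.8469 (in km·g/cm³).
e = (31.3 − 10.06) − (88.579 − 21.8469) / 3.24 = 0.644 km.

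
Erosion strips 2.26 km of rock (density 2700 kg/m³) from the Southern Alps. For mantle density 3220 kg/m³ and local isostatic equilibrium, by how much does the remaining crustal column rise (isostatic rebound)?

Unloading: uplift u = e ρ_c/ρ_m = 2.26 km × 2700/3220 = 1.9 km.

1.9 km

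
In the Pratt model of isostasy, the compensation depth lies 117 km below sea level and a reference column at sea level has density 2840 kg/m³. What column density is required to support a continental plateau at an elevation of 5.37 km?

Pratt balance: ρ_ref D = ρ (D + h).
ρ = ρ_ref D/(D + h) = 2840 × 117 km/(117 km + 5.37 km) = 2720 kg/m³.

2720 kg/m³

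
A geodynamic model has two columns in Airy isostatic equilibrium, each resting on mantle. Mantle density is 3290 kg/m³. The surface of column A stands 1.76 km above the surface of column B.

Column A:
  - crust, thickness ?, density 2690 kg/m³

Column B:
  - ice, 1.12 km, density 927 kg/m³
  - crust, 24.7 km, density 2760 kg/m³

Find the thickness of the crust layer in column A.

Take the compensation level at the base of the deeper column (depth z_c below the surface of column A) and equate Σ ρ_i t_i down to z_c; mantle fills any gap and the z_c terms cancel.
Column A: x×2690 + (z_c − 0 − x)×3290
Column B: 1.76×0 + 1.12×927 + 24.7×2760 + (z_c − 1.76 − 25.82)×3290
The z_c×3290 term appears on both sides and cancels. Collect the known terms of each column as K = Σ(ρt)_known − 3290 × (depth of known layers): K_A = 0 − 3290×0 = 0; K_B = 69210.24 − 3290×(1.76 + 25.82) = −21527.96.
Balance: K_A − x×(3290 − 2690) = K_B, so x = (K_A − K_B)/(3290 − 2690) = 21528/600 = 35.9 km.

35.9 km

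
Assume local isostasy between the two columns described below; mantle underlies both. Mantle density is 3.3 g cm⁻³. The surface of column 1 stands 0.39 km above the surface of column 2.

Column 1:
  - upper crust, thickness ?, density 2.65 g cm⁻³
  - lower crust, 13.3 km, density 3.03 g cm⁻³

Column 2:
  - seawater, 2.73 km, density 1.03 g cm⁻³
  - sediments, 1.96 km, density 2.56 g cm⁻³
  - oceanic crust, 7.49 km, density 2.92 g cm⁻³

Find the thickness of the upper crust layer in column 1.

Take the compensation level at the base of the deeper column (depth z_c below the surface of column 1) and equate Σ ρ_i t_i down to z_c; mantle fills any gap and the z_c terms cancel.
Column 1: x×2.65 + 13.3×3.03 + (z_c − 13.3 − x)×3.3
Column 2: 0.39×0 + 2.73×1.03 + 1.96×2.56 + 7.49×2.92 + (z_c − 0.39 − 12.18)×3.3
The z_c×3.3 term appears on both sides and cancels. Collect the known terms of each column as K = Σ(ρt)_known − 3.3 × (depth of known layers): K_1 = 40.299 − 3.3×13.3 = −3.591; K_2 = 29.7003 − 3.3×(0.39 + 12.18) = −11.7807.
Balance: K_1 − x×(3.3 − 2.65) = K_2, so x = (K_1 − K_2)/(3.3 − 2.65) = 8.1897/0.65 = 12.6 km.

12.6 km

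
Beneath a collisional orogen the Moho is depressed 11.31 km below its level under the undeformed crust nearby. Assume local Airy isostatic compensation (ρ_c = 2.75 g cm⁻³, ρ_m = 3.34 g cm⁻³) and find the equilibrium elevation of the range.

2.43 km

Isostatic balance requires: ρ_c h = (ρ_m − ρ_c) r.
h = r (ρ_m − ρ_c) / ρ_c = 11.31 km × (3.34 − 2.75) / 2.75 = 2.43 km.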